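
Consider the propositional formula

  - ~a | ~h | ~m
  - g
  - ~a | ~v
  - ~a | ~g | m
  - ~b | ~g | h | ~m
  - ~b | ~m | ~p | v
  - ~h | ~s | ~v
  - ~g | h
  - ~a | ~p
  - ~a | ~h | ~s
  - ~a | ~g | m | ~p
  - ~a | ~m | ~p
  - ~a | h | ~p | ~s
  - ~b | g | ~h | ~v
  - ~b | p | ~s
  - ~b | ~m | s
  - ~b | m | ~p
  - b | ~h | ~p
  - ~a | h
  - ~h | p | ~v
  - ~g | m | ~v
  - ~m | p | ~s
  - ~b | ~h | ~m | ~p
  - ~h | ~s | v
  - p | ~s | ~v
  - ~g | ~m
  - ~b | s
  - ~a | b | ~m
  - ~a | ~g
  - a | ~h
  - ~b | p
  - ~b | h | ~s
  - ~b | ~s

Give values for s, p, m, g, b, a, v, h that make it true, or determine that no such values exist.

Case g = True:
  (~g | h) forces h = True.
  (~g | ~m) forces m = False.
  (~a | ~g | m) forces a = False.
  Clause (a | ~h) is falsified — contradiction.
Case g = False:
  Clause (g) is falsified — contradiction.
Both cases fail, so the formula is unsatisfiable.

UNSATISFIABLE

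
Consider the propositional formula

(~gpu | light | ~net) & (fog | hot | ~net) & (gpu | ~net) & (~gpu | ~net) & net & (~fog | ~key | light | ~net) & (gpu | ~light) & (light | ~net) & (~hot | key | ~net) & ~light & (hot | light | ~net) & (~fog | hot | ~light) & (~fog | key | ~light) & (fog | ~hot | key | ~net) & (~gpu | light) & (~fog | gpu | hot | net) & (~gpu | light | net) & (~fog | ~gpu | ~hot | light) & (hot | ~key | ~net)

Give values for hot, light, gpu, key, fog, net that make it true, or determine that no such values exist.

Case light = True:
  Clause (~light) is falsified — contradiction.
Case light = False:
  (net) forces net = True.
  Clause (light | ~net) is falsified — contradiction.
Both cases fail, so the formula is unsatisfiable.

The formula is unsatisfiable.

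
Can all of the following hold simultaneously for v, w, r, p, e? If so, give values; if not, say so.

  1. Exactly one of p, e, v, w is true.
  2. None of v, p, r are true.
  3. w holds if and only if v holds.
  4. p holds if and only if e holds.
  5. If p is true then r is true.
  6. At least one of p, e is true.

UNSATISFIABLE

Case e = True:
  (1) with e=T forces p = False.
  Constraint (4) is violated (p=F, e=T) — contradiction.
Case e = False:
  (2) forces v = False.
  (2) forces p = False.
  Constraint (6) is violated (p=F, e=F) — contradiction.
Both cases fail — unsatisfiable.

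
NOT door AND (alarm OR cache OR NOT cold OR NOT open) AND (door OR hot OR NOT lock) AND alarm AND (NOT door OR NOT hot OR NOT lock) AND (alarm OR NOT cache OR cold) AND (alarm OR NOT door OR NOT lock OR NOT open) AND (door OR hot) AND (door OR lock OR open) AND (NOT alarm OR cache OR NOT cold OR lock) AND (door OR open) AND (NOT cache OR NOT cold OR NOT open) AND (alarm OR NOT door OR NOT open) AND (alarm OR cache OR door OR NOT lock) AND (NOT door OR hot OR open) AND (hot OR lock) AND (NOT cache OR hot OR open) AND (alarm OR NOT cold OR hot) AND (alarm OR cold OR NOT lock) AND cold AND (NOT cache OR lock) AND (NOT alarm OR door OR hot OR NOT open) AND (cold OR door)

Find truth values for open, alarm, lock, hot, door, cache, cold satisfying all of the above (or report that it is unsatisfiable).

open = True, alarm = True, lock = True, hot = True, door = False, cache = False, cold = True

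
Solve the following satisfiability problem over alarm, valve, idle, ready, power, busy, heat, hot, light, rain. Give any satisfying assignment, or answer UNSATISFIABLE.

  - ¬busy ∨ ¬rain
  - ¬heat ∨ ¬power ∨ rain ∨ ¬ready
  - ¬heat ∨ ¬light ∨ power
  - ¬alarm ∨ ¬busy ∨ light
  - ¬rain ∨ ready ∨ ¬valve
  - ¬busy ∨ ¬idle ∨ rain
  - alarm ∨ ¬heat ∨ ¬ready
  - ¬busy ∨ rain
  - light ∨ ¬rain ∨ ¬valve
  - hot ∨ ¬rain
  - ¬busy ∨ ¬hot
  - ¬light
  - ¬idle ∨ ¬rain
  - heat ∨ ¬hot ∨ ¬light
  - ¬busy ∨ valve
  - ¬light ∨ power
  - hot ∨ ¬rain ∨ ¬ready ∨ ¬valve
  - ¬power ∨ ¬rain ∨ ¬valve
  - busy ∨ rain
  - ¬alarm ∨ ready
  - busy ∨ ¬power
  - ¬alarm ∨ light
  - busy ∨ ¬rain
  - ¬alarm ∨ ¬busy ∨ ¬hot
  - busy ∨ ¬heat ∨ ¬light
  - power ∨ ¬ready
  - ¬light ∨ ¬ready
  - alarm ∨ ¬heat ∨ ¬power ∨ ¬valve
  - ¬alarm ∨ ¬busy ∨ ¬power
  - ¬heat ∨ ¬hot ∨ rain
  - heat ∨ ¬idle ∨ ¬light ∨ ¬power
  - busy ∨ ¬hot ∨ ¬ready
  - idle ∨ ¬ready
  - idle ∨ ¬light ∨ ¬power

Case rain = True:
  (¬busy ∨ ¬rain) forces busy = False.
  Clause (busy ∨ ¬rain) is falsified — contradiction.
Case rain = False:
  (¬busy ∨ rain) forces busy = False.
  Clause (busy ∨ rain) is falsified — contradiction.
Both cases fail, so the formula is unsatisfiable.

UNSATISFIABLE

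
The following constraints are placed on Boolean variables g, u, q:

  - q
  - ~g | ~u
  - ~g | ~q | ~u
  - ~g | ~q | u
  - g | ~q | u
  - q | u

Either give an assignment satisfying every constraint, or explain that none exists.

g = False, u = True, q = True

Unit clause (q) forces q = True.
Try g = True:
  (~g | ~u) forces u = False.
  clause (~g | ~q | u) is falsified — backtrack.
So g = False.
  then (g | ~q | u) forces u = True.
Check each clause:
  (q): q holds.
  (~g | ~u): ~g holds.
  (~g | ~q | ~u): ~g holds.
  (~g | ~q | u): ~g holds.
  (g | ~q | u): u holds.
  (q | u): q holds.
All clauses satisfied.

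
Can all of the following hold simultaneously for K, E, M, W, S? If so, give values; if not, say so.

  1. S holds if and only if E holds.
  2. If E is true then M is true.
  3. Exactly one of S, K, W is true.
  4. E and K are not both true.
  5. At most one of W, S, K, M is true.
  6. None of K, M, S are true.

K = False, E = False, M = False, W = True, S = False

  (1) S=F, E=F — same ✓
  (2) E=F ⇒ M: vacuous ✓
  (3) {S, K, W}: 1 true — exactly one ✓
  (4) E=F, K=F — not both ✓
  (5) {W, S, K, M}: 1 true — at most one ✓
  (6) {K, M, S}: 0 true — none ✓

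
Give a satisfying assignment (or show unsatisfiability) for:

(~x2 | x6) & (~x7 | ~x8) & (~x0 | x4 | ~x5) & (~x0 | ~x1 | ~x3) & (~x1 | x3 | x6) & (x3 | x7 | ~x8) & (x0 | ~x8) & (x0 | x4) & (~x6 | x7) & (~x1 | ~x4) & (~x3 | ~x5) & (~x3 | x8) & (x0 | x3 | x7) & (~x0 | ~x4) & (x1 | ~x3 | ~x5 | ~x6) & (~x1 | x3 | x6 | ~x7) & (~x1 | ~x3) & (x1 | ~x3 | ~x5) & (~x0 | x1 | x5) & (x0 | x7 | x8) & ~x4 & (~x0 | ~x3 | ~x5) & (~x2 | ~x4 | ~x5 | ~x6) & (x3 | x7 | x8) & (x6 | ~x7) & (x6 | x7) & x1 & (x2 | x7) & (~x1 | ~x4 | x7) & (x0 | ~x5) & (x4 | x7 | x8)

x0: True; x1: True; x2: True; x3: False; x4: False; x5: False; x6: True; x7: True; x8: False

Unit clause (~x4) forces x4 = False.
Unit clause (x1) forces x1 = True.
In (x0 | x4) only x0 is left, so x0 = True.
In (~x1 | ~x3) only ~x3 is left, so x3 = False.
In (~x0 | x4 | ~x5) only ~x5 is left, so x5 = False.
In (~x1 | x3 | x6) only x6 is left, so x6 = True.
In (~x6 | x7) only x7 is left, so x7 = True.
In (~x7 | ~x8) only ~x8 is left, so x8 = False.
Set x2 = True.
All clauses satisfied.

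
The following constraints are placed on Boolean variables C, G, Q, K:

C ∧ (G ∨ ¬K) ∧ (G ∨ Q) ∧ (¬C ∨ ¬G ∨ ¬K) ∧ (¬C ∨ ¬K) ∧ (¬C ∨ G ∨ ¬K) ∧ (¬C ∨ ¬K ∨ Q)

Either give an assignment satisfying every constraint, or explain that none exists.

Unit clause (C) forces C = True.
In (¬C ∨ ¬K) only ¬K is left, so K = False.
Set G = True.
Set Q = True.
Check each clause:
  (C): C holds.
  (G ∨ ¬K): G holds.
  (G ∨ Q): G holds.
  (¬C ∨ ¬G ∨ ¬K): ¬K holds.
  (¬C ∨ ¬K): ¬K holds.
  (¬C ∨ G ∨ ¬K): G holds.
  (¬C ∨ ¬K ∨ Q): ¬K holds.
All clauses satisfied.

C: True, G: True, Q: True, K: False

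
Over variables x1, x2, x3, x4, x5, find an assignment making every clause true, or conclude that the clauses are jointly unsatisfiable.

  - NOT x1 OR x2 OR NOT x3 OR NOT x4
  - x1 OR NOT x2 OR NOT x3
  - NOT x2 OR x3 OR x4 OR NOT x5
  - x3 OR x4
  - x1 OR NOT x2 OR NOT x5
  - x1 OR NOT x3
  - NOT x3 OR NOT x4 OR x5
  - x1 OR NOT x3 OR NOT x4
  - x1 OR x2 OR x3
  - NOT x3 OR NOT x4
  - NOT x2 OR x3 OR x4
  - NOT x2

x1: True; x2: False; x3: False; x4: True; x5: True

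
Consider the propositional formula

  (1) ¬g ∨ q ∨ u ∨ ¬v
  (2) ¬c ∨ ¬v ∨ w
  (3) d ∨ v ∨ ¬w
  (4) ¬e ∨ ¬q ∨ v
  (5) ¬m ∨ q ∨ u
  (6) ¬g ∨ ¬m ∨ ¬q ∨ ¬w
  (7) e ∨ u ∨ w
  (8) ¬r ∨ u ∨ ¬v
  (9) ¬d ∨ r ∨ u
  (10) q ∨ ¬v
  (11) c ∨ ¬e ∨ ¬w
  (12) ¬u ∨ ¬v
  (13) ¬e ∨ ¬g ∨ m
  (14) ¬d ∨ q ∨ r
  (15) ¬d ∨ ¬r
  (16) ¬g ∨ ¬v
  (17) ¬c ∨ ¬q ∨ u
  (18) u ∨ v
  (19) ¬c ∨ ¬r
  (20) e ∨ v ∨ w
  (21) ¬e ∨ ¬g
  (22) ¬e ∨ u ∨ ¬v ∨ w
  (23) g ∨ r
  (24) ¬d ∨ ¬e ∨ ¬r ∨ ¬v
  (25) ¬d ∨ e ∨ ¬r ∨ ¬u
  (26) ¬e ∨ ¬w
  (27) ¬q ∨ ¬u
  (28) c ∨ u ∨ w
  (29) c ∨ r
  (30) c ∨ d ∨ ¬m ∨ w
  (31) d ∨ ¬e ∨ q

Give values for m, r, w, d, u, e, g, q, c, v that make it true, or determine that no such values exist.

UNSATISFIABLE

Case d = True:
  (¬d ∨ ¬r) forces r = False.
  (¬d ∨ r ∨ u) forces u = True.
  (¬u ∨ ¬v) forces v = False.
  (¬d ∨ q ∨ r) forces q = True.
  Clause (¬q ∨ ¬u) is falsified — contradiction.
Case d = False:
  If v = True:
    (q ∨ ¬v) forces q = True.
    (¬u ∨ ¬v) forces u = False.
    (¬r ∨ u ∨ ¬v) forces r = False.
    (¬g ∨ ¬v) forces g = False.
    clause (g ∨ r) is falsified.
  If v = False:
    (d ∨ v ∨ ¬w) forces w = False.
    (u ∨ v) forces u = True.
    (e ∨ v ∨ w) forces e = True.
    (¬e ∨ ¬q ∨ v) forces q = False.
    clause (d ∨ ¬e ∨ q) is falsified.
  Every sub-case reaches a contradiction.
Both cases fail, so the formula is unsatisfiable.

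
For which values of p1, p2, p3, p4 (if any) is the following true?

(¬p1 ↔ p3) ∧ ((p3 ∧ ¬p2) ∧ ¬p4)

p1=F; p2=F; p3=T; p4=F

  ¬p1 ↔ p3 = True
    ¬p1 = True
  (p3 ∧ ¬p2) ∧ ¬p4 = True
    p3 ∧ ¬p2 = True
      ¬p2 = True
    ¬p4 = True
Both conjuncts True, so the formula holds.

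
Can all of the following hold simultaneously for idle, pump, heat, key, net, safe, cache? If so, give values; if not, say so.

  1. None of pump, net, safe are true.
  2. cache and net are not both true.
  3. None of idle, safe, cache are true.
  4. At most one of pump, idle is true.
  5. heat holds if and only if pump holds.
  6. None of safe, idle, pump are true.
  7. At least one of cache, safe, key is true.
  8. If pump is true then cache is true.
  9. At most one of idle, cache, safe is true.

idle=F, pump=F, heat=F, key=T, net=F, safe=F, cache=F

  (1) {pump, net, safe}: 0 true — none ✓
  (2) cache=F, net=F — not both ✓
  (3) {idle, safe, cache}: 0 true — none ✓
  (4) {pump, idle}: 0 true — at most one ✓
  (5) heat=F, pump=F — same ✓
  (6) {safe, idle, pump}: 0 true — none ✓
  (7) {cache, safe, key}: 1 true — at least one ✓
  (8) pump=F ⇒ cache: vacuous ✓
  (9) {idle, cache, safe}: 0 true — at most one ✓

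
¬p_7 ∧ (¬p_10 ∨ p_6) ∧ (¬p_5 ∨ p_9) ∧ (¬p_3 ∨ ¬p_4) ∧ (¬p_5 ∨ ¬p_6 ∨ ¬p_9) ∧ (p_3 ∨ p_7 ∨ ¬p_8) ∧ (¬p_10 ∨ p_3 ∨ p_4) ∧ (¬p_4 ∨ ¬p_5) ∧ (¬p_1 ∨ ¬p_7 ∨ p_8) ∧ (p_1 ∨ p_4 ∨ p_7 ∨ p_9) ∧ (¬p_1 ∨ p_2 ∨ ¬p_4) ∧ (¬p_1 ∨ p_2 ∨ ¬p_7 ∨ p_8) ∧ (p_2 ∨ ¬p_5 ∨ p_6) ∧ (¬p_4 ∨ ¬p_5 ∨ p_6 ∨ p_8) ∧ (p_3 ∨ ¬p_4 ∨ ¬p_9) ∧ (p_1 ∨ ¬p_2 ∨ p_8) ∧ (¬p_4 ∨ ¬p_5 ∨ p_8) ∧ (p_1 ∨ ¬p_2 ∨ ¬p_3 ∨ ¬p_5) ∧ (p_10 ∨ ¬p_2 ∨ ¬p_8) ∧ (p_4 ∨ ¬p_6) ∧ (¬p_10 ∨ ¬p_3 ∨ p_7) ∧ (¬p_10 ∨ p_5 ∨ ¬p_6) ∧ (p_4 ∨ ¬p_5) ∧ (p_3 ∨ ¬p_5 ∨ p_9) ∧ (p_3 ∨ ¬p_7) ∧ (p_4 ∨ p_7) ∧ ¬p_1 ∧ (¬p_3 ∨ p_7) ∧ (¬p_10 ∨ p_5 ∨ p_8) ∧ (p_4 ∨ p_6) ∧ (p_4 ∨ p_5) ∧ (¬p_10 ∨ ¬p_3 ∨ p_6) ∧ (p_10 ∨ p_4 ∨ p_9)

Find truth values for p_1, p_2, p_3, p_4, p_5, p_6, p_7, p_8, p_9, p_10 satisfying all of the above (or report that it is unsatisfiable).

Unit clause (¬p_7) forces p_7 = False.
In (p_4 ∨ p_7) only p_4 is left, so p_4 = True.
Unit clause (¬p_1) forces p_1 = False.
In (¬p_3 ∨ p_7) only ¬p_3 is left, so p_3 = False.
In (p_3 ∨ p_7 ∨ ¬p_8) only ¬p_8 is left, so p_8 = False.
In (¬p_4 ∨ ¬p_5) only ¬p_5 is left, so p_5 = False.
In (p_3 ∨ ¬p_4 ∨ ¬p_9) only ¬p_9 is left, so p_9 = False.
In (p_1 ∨ ¬p_2 ∨ p_8) only ¬p_2 is left, so p_2 = False.
In (¬p_10 ∨ p_5 ∨ p_8) only ¬p_10 is left, so p_10 = False.
Set p_6 = False.
All clauses satisfied.

p_1 = False, p_2 = False, p_3 = False, p_4 = True, p_5 = False, p_6 = False, p_7 = False, p_8 = False, p_9 = False, p_10 = False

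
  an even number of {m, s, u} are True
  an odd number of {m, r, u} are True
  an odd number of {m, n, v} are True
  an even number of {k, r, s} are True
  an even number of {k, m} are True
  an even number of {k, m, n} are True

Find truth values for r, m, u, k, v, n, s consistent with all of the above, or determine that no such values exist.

r: True, m: True, u: True, k: True, v: False, n: False, s: False

{m, s, u}: 2 true → even ✓
{m, r, u}: 3 true → odd ✓
{m, n, v}: 1 true → odd ✓
{k, r, s}: 2 true → even ✓
{k, m}: 2 true → even ✓
{k, m, n}: 2 true → even ✓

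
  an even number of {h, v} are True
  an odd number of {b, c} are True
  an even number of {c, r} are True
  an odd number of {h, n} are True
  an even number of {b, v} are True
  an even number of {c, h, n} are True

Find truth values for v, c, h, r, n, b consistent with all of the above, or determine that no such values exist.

v = False, c = True, h = False, r = True, n = True, b = False

{h, v}: 0 true → even ✓
{b, c}: 1 true → odd ✓
{c, r}: 2 true → even ✓
{h, n}: 1 true → odd ✓
{b, v}: 0 true → even ✓
{c, h, n}: 2 true → even ✓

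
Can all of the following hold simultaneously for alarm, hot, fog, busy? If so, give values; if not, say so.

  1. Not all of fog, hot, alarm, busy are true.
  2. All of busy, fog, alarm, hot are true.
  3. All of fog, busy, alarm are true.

Unsatisfiable — no assignment works.

Case alarm = True:
  (2) forces busy = True.
  (2) forces fog = True.
  (1) with fog=T, alarm=T, busy=T forces hot = False.
  Constraint (2) is violated (hot=F) — contradiction.
Case alarm = False:
  Constraint (2) is violated (alarm=F) — contradiction.
Both cases fail — unsatisfiable.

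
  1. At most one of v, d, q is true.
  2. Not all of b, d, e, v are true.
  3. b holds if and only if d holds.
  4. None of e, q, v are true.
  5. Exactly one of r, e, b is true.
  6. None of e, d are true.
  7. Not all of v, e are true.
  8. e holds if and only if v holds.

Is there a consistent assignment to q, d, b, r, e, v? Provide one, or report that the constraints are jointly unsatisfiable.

q=F; d=F; b=F; r=T; e=F; v=F

  (1) {v, d, q}: 0 true — at most one ✓
  (2) {b, d, e, v}: 0/4 true — not all ✓
  (3) b=F, d=F — same ✓
  (4) {e, q, v}: 0 true — none ✓
  (5) {r, e, b}: 1 true — exactly one ✓
  (6) {e, d}: 0 true — none ✓
  (7) {v, e}: 0/2 true — not all ✓
  (8) e=F, v=F — same ✓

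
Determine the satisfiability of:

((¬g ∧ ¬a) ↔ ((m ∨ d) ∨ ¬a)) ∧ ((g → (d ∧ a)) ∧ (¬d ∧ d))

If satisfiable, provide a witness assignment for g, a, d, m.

Case d = True: the conjunct ¬d is False.
Case d = False: the conjunct d is False.
Both cases fail — unsatisfiable.

Unsatisfiable — no assignment works.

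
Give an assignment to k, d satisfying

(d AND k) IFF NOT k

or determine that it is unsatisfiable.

k = True, d = False

  (d AND k) IFF NOT k = True
    d AND k = False
    NOT k = False
The formula evaluates to True.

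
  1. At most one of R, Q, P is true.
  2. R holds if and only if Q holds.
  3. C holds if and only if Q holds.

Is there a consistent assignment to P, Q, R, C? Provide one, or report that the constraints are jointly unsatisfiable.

P: True, Q: False, R: False, C: False

  (1) {R, Q, P}: 1 true — at most one ✓
  (2) R=F, Q=F — same ✓
  (3) C=F, Q=F — same ✓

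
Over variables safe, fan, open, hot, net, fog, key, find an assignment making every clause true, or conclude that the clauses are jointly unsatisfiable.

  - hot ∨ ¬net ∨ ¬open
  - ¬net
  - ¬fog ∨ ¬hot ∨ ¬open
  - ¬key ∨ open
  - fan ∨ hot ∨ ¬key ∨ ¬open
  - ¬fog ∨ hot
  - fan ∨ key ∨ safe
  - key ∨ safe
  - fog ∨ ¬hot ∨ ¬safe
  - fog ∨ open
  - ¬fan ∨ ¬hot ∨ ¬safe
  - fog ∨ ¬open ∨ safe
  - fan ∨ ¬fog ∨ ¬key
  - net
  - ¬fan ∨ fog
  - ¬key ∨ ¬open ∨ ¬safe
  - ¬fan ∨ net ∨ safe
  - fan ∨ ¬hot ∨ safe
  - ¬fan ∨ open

Case net = True:
  Clause (¬net) is falsified — contradiction.
Case net = False:
  Clause (net) is falsified — contradiction.
Both cases fail, so the formula is unsatisfiable.

No satisfying assignment exists.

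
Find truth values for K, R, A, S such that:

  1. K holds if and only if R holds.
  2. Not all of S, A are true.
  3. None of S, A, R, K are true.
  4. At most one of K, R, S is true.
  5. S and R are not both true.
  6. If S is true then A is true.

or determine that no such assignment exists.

K = False, R = False, A = False, S = False

  (1) K=F, R=F — same ✓
  (2) {S, A}: 0/2 true — not all ✓
  (3) {S, A, R, K}: 0 true — none ✓
  (4) {K, R, S}: 0 true — at most one ✓
  (5) S=F, R=F — not both ✓
  (6) S=F ⇒ A: vacuous ✓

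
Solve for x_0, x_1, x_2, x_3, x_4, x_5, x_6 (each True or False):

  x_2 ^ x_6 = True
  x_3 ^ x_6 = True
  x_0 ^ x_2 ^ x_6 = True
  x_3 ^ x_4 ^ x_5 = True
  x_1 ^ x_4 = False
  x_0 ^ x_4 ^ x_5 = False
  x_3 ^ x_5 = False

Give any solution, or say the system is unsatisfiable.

x_0 = False, x_1 = True, x_2 = True, x_3 = True, x_4 = True, x_5 = True, x_6 = False

x_2 ^ x_6 = T ^ F = True ✓
x_3 ^ x_6 = T ^ F = True ✓
x_0 ^ x_2 ^ x_6 = F ^ T ^ F = True ✓
x_3 ^ x_4 ^ x_5 = T ^ T ^ T = True ✓
x_1 ^ x_4 = T ^ T = False ✓
x_0 ^ x_4 ^ x_5 = F ^ T ^ T = False ✓
x_3 ^ x_5 = T ^ T = False ✓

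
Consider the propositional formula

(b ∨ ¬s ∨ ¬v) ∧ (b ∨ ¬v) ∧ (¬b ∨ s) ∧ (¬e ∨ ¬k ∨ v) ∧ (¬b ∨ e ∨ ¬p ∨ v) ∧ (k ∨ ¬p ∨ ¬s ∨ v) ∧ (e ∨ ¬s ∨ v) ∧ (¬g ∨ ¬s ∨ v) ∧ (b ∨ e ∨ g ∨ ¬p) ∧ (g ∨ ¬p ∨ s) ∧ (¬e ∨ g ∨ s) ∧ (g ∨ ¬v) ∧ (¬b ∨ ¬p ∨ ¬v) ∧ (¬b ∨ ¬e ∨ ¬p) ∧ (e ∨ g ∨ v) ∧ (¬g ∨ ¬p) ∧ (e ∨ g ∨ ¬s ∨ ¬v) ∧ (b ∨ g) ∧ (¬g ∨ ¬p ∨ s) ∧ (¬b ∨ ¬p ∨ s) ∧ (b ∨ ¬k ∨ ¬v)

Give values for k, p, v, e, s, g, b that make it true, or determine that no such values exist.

k = False, p = False, v = False, e = True, s = False, g = True, b = False

Set k = False.
Try p = True:
  (¬g ∨ ¬p) forces g = False.
  (g ∨ ¬p ∨ s) forces s = True.
  (k ∨ ¬p ∨ ¬s ∨ v) forces v = True.
  clause (g ∨ ¬v) is falsified — backtrack.
So p = False.
Set v = False.
Set e = True.
Set s = False.
  then (¬b ∨ s) forces b = False.
  then (¬e ∨ g ∨ s) forces g = True.
All clauses satisfied.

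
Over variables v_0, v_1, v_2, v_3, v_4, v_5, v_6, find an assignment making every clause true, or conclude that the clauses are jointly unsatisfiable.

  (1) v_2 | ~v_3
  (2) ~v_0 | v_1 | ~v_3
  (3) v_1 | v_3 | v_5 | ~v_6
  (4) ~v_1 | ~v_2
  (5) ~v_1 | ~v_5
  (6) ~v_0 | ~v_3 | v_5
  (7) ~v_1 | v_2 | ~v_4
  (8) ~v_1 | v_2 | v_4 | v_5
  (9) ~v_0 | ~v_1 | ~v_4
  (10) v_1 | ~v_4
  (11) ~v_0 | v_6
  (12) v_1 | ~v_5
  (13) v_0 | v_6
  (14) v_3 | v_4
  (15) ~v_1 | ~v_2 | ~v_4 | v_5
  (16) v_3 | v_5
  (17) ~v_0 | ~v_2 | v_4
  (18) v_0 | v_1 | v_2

v_0 = False, v_1 = False, v_2 = True, v_3 = True, v_4 = False, v_5 = False, v_6 = True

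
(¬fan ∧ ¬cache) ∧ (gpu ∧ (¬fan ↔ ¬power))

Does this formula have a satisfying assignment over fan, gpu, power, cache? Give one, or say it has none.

fan: False, gpu: True, power: False, cache: False

  ¬fan ∧ ¬cache = True
    ¬fan = True
    ¬cache = True
  gpu ∧ (¬fan ↔ ¬power) = True
    ¬fan ↔ ¬power = True
      ¬fan = True
      ¬power = True
Both conjuncts True, so the formula holds.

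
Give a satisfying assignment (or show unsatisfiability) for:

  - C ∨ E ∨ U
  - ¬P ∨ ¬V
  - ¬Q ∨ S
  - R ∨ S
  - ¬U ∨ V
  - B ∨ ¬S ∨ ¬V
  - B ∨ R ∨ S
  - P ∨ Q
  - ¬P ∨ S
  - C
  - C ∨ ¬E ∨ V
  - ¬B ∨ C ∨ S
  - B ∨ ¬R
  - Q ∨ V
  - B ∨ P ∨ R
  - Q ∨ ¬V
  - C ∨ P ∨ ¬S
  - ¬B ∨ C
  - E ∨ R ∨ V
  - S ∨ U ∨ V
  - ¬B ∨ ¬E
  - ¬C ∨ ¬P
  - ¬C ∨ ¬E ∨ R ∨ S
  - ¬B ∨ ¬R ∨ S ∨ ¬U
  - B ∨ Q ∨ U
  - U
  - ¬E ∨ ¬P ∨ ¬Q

R = False, E = False, V = True, S = True, U = True, B = True, Q = True, C = True, P = False

Unit clause (C) forces C = True.
In (¬C ∨ ¬P) only ¬P is left, so P = False.
Unit clause (U) forces U = True.
In (¬U ∨ V) only V is left, so V = True.
In (P ∨ Q) only Q is left, so Q = True.
In (¬Q ∨ S) only S is left, so S = True.
In (B ∨ ¬S ∨ ¬V) only B is left, so B = True.
In (¬B ∨ ¬E) only ¬E is left, so E = False.
Set R = False.
All clauses satisfied.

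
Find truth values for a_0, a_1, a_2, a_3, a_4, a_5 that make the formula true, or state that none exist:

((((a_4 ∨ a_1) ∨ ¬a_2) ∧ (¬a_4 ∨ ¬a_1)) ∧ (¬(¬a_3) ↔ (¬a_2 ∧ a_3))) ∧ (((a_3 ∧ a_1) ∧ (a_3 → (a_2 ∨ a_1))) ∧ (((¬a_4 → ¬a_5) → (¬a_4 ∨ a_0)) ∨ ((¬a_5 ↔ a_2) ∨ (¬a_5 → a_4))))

a_0 = False; a_1 = True; a_2 = False; a_3 = True; a_4 = False; a_5 = False

  (((a_4 ∨ a_1) ∨ ¬a_2) ∧ (¬a_4 ∨ ¬a_1)) ∧ (¬(¬a_3) ↔ (¬a_2 ∧ a_3)) = True
    ((a_4 ∨ a_1) ∨ ¬a_2) ∧ (¬a_4 ∨ ¬a_1) = True
      (a_4 ∨ a_1) ∨ ¬a_2 = True
        a_4 ∨ a_1 = True
        ¬a_2 = True
      ¬a_4 ∨ ¬a_1 = True
        ¬a_4 = True
        ¬a_1 = False
    ¬(¬a_3) ↔ (¬a_2 ∧ a_3) = True
      ¬(¬a_3) = True
        ¬a_3 = False
      ¬a_2 ∧ a_3 = True
        ¬a_2 = True
  ((a_3 ∧ a_1) ∧ (a_3 → (a_2 ∨ a_1))) ∧ (((¬a_4 → ¬a_5) → (¬a_4 ∨ a_0)) ∨ ((¬a_5 ↔ a_2) ∨ (¬a_5 → a_4))) = True
    (a_3 ∧ a_1) ∧ (a_3 → (a_2 ∨ a_1)) = True
      a_3 ∧ a_1 = True
      a_3 → (a_2 ∨ a_1) = True
        a_2 ∨ a_1 = True
    ((¬a_4 → ¬a_5) → (¬a_4 ∨ a_0)) ∨ ((¬a_5 ↔ a_2) ∨ (¬a_5 → a_4)) = True
      (¬a_4 → ¬a_5) → (¬a_4 ∨ a_0) = True
        ¬a_4 → ¬a_5 = True
          ¬a_4 = True
          ¬a_5 = True
        ¬a_4 ∨ a_0 = True
          ¬a_4 = True
      (¬a_5 ↔ a_2) ∨ (¬a_5 → a_4) = False
        ¬a_5 ↔ a_2 = False
          ¬a_5 = True
        ¬a_5 → a_4 = False
          ¬a_5 = True
Both conjuncts True, so the formula holds.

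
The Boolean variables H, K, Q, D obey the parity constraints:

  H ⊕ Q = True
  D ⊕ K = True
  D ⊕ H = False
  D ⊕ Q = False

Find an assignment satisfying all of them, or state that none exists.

Unsatisfiable — no assignment works.

Adding constraints 1, 3, 4 mod 2: every variable appears an even number of times on the left, so the left side is 0.
But the right sides sum to 1 (mod 2). 0 ≠ 1 — the system is inconsistent.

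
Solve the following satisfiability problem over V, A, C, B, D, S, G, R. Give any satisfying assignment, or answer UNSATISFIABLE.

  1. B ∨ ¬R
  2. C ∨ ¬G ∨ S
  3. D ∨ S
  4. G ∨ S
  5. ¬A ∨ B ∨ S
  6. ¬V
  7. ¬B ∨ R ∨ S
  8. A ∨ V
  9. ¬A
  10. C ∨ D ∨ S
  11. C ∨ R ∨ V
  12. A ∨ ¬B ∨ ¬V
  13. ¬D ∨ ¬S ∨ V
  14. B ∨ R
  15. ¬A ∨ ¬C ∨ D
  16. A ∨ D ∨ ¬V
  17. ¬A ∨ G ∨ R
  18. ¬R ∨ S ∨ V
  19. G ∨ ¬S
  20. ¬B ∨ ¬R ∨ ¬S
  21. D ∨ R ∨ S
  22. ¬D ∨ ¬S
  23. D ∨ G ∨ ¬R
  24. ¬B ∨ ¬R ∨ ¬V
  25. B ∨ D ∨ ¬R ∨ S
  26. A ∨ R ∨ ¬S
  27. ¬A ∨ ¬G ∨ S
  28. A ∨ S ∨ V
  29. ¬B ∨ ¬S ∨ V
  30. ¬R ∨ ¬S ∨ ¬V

Unsatisfiable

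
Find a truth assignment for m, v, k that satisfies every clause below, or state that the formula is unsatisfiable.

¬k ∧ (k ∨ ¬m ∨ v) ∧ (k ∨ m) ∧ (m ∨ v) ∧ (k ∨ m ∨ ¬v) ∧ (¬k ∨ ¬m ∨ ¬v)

m = True; v = True; k = False

Unit clause (¬k) forces k = False.
In (k ∨ m) only m is left, so m = True.
In (k ∨ ¬m ∨ v) only v is left, so v = True.
Check each clause:
  (¬k): ¬k holds.
  (k ∨ ¬m ∨ v): v holds.
  (k ∨ m): m holds.
  (m ∨ v): m holds.
  (k ∨ m ∨ ¬v): m holds.
  (¬k ∨ ¬m ∨ ¬v): ¬k holds.
All clauses satisfied.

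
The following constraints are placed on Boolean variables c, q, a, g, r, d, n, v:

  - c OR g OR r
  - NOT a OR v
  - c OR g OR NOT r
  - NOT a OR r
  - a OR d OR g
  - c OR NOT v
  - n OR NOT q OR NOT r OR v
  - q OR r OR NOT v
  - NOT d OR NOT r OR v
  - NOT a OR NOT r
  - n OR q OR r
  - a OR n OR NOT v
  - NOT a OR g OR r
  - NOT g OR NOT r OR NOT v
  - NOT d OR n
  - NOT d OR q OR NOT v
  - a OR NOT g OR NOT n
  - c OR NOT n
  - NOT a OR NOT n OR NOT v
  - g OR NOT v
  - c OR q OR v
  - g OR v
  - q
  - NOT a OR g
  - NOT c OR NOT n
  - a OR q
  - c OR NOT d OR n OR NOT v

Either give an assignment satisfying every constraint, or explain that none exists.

Unit clause (q) forces q = True.
Set c = True.
  then (NOT c OR NOT n) forces n = False.
  then (NOT d OR n) forces d = False.
Set a = False.
  then (a OR d OR g) forces g = True.
  then (a OR n OR NOT v) forces v = False.
  then (n OR NOT q OR NOT r OR v) forces r = False.
All clauses satisfied.

c=T; q=T; a=F; g=T; r=F; d=F; n=F; v=F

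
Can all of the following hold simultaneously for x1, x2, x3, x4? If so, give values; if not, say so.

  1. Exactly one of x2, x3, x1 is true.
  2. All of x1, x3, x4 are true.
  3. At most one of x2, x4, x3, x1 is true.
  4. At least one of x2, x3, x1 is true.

The formula is unsatisfiable.

Case x4 = True:
  (2) forces x1 = True.
  Constraint (3) is violated (x4=T, x1=T) — contradiction.
Case x4 = False:
  Constraint (2) is violated (x4=F) — contradiction.
Both cases fail — unsatisfiable.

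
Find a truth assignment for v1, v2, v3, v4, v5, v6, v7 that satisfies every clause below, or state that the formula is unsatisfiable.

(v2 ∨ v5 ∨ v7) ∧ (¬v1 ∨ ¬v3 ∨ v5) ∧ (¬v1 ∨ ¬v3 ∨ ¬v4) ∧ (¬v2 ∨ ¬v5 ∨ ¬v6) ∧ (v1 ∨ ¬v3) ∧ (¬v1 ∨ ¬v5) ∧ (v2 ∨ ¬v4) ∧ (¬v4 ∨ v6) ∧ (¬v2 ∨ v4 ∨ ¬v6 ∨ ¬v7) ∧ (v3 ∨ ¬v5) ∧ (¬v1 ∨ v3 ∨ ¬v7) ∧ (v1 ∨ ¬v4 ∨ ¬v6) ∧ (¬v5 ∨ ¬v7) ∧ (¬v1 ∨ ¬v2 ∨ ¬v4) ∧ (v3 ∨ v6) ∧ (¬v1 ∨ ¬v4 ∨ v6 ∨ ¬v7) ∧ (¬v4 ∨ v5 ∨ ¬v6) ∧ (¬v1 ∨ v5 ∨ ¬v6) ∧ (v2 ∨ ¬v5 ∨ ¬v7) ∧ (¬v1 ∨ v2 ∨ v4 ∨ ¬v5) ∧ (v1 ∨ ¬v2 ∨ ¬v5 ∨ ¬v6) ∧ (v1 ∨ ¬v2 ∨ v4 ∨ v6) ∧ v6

Unit clause (v6) forces v6 = True.
Try v1 = True:
  (¬v1 ∨ ¬v5) forces v5 = False.
  clause (¬v1 ∨ v5 ∨ ¬v6) is falsified — backtrack.
So v1 = False.
  then (v1 ∨ ¬v3) forces v3 = False.
  then (v3 ∨ ¬v5) forces v5 = False.
  then (v1 ∨ ¬v4 ∨ ¬v6) forces v4 = False.
Set v2 = True.
  then (¬v2 ∨ v4 ∨ ¬v6 ∨ ¬v7) forces v7 = False.
All clauses satisfied.

v1: False, v2: True, v3: False, v4: False, v5: False, v6: True, v7: False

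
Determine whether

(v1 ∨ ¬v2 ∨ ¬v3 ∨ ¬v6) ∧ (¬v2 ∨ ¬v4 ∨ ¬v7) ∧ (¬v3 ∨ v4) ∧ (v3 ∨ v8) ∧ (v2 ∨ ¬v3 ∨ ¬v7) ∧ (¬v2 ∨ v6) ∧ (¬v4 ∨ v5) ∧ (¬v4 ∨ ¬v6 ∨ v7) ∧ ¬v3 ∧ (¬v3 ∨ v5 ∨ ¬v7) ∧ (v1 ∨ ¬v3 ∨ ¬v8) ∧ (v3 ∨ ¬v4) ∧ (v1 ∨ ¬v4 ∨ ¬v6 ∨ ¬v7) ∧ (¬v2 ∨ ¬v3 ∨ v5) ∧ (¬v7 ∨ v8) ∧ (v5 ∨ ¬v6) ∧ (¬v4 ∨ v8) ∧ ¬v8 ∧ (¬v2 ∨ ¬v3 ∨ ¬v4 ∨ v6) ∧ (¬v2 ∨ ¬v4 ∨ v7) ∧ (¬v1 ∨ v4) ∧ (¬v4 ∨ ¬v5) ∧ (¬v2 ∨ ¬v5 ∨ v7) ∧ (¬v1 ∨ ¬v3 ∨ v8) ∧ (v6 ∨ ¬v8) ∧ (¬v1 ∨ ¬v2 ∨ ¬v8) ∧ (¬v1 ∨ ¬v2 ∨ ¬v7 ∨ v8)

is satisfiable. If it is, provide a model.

Case v3 = True:
  Clause (¬v3) is falsified — contradiction.
Case v3 = False:
  (v3 ∨ v8) forces v8 = True.
  Clause (¬v8) is falsified — contradiction.
Both cases fail, so the formula is unsatisfiable.

The formula is unsatisfiable.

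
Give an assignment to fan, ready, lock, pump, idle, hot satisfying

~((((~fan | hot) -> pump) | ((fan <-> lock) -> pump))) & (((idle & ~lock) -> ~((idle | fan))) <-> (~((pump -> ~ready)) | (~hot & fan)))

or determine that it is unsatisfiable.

fan = False; ready = True; lock = False; pump = False; idle = True; hot = True

  ~((((~fan | hot) -> pump) | ((fan <-> lock) -> pump))) = True
    ((~fan | hot) -> pump) | ((fan <-> lock) -> pump) = False
      (~fan | hot) -> pump = False
        ~fan | hot = True
          ~fan = True
      (fan <-> lock) -> pump = False
        fan <-> lock = True
  ((idle & ~lock) -> ~((idle | fan))) <-> (~((pump -> ~ready)) | (~hot & fan)) = True
    (idle & ~lock) -> ~((idle | fan)) = False
      idle & ~lock = True
        ~lock = True
      ~((idle | fan)) = False
        idle | fan = True
    ~((pump -> ~ready)) | (~hot & fan) = False
      ~((pump -> ~ready)) = False
        pump -> ~ready = True
          ~ready = False
      ~hot & fan = False
        ~hot = False
Both conjuncts True, so the formula holds.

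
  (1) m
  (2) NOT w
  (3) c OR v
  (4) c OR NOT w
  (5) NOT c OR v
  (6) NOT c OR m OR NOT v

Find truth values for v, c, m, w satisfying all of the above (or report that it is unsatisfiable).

v = True; c = True; m = True; w = False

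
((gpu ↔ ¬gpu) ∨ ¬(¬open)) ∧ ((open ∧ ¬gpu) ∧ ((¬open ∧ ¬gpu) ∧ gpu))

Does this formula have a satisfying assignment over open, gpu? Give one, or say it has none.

Case open = True: the conjunct ¬open is False.
Case open = False: the conjunct open is False.
Both cases fail — unsatisfiable.

The formula is unsatisfiable.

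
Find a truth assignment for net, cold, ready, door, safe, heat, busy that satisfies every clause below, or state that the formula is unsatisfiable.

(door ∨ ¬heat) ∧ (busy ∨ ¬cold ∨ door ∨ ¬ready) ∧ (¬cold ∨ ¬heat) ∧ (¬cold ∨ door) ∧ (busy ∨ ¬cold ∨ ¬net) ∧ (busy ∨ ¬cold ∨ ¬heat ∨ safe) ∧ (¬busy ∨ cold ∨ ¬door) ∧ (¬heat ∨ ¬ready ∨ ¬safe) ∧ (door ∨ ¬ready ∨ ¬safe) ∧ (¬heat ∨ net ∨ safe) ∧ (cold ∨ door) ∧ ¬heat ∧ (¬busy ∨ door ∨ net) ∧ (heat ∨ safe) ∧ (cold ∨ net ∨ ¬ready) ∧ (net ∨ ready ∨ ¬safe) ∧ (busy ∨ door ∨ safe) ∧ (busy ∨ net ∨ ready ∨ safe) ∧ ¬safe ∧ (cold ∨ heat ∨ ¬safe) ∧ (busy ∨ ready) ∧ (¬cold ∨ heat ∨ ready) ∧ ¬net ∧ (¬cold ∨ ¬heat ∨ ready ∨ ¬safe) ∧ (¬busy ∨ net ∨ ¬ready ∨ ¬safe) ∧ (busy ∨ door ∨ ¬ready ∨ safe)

Case safe = True:
  Clause (¬safe) is falsified — contradiction.
Case safe = False:
  (¬heat) forces heat = False.
  Clause (heat ∨ safe) is falsified — contradiction.
Both cases fail, so the formula is unsatisfiable.

Unsatisfiable — no assignment works.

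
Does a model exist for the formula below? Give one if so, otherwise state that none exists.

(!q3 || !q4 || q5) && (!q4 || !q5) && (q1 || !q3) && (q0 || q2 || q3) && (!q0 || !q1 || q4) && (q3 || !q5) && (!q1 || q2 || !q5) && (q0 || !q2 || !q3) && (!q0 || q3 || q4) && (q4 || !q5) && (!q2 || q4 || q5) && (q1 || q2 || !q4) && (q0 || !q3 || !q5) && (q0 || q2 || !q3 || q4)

Set q0 = True.
Set q1 = True.
  then (!q0 || !q1 || q4) forces q4 = True.
  then (!q4 || !q5) forces q5 = False.
  then (!q3 || !q4 || q5) forces q3 = False.
Set q2 = True.
All clauses satisfied.

q0: True, q1: True, q2: True, q3: False, q4: True, q5: False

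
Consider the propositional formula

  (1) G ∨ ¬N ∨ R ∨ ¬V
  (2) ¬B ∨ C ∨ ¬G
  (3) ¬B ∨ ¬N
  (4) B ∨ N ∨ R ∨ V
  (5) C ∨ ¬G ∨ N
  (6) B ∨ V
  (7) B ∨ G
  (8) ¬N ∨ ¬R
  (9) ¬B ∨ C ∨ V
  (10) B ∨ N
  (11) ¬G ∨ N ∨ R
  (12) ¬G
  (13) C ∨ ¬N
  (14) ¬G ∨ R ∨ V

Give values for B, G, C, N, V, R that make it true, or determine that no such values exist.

B=T, G=F, C=T, N=F, V=F, R=T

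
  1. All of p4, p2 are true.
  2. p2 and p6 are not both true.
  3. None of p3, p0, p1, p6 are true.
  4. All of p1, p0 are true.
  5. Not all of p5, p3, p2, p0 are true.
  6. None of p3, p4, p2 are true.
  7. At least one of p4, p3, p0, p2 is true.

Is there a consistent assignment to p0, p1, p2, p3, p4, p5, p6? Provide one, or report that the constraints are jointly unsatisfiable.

No satisfying assignment exists.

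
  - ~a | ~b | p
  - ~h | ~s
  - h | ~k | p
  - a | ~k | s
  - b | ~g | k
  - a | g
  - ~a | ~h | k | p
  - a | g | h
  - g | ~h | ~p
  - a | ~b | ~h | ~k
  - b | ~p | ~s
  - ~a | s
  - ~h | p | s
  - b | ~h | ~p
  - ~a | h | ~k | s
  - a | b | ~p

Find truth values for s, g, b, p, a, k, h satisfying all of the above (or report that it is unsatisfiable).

s = True; g = False; b = True; p = True; a = True; k = False; h = False

Set s = True.
  then (~h | ~s) forces h = False.
Set g = False.
  then (a | g) forces a = True.
Set b = True.
  then (~a | ~b | p) forces p = True.
Set k = False.
All clauses satisfied.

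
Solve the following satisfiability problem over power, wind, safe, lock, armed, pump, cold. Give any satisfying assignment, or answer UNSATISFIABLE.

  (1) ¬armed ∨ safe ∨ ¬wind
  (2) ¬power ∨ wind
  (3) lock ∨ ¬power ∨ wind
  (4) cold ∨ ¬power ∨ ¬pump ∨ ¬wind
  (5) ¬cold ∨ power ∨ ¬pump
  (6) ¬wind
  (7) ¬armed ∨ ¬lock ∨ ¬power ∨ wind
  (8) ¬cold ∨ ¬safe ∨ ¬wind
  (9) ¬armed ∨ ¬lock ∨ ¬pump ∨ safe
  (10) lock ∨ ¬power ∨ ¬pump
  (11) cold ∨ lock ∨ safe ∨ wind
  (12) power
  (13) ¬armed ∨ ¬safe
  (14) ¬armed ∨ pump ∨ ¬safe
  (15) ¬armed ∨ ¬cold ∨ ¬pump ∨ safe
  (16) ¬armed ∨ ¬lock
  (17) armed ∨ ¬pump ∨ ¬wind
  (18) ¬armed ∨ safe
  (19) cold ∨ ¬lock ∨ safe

Case power = True:
  (¬power ∨ wind) forces wind = True.
  Clause (¬wind) is falsified — contradiction.
Case power = False:
  Clause (power) is falsified — contradiction.
Both cases fail, so the formula is unsatisfiable.

Unsatisfiable — no assignment works.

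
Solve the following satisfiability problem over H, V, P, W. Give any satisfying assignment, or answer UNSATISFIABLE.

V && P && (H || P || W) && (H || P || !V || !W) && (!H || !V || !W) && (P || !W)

Unit clause (V) forces V = True.
Unit clause (P) forces P = True.
Set H = True.
  then (!H || !V || !W) forces W = False.
All clauses satisfied.

H = True, V = True, P = True, W = False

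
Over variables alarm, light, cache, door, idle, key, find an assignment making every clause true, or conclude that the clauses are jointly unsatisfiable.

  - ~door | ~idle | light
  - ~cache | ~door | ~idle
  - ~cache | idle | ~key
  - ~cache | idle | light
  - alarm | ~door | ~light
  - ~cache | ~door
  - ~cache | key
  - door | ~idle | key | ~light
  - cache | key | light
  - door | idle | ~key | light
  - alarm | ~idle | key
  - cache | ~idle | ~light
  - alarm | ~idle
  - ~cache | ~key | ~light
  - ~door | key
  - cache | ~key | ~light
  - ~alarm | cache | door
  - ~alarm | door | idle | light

Set alarm = True.
Set light = False.
Set cache = False.
  then (cache | key | light) forces key = True.
  then (~alarm | cache | door) forces door = True.
  then (~door | ~idle | light) forces idle = False.
All clauses satisfied.

alarm=T, light=F, cache=F, door=T, idle=F, key=T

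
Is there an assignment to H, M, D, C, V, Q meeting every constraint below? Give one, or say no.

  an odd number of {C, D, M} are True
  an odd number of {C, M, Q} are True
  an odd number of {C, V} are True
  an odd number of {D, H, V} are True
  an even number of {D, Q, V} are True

H=T; M=F; D=F; C=T; V=F; Q=F

{C, D, M}: 1 true → odd ✓
{C, M, Q}: 1 true → odd ✓
{C, V}: 1 true → odd ✓
{D, H, V}: 1 true → odd ✓
{D, Q, V}: 0 true → even ✓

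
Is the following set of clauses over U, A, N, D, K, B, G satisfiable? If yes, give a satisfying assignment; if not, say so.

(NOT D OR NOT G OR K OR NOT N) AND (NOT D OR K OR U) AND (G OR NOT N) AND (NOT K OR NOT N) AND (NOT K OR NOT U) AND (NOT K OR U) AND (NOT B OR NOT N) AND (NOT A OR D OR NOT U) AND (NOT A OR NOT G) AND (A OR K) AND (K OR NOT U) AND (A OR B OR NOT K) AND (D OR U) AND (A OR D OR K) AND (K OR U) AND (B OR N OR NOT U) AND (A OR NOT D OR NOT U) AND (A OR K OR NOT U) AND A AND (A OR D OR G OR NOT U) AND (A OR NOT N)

Case U = True:
  (NOT K OR NOT U) forces K = False.
  Clause (K OR NOT U) is falsified — contradiction.
Case U = False:
  (NOT K OR U) forces K = False.
  Clause (K OR U) is falsified — contradiction.
Both cases fail, so the formula is unsatisfiable.

Unsatisfiable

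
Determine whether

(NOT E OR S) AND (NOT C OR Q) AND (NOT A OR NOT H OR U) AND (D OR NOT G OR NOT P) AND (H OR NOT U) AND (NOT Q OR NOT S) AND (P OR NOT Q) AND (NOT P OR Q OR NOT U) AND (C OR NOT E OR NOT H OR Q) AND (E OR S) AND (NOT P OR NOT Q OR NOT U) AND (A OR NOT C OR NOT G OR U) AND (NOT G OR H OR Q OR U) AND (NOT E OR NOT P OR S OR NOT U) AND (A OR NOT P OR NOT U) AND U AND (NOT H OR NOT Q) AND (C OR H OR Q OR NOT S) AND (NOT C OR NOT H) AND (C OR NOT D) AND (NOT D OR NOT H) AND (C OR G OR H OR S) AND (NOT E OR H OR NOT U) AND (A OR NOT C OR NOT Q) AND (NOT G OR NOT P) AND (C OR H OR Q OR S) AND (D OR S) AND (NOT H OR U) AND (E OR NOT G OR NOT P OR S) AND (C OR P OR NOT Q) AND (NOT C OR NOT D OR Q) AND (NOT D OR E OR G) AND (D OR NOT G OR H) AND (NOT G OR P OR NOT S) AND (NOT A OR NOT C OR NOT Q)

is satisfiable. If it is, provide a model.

C = False, D = False, P = False, U = True, Q = False, E = False, S = True, G = False, H = True, A = False

Unit clause (U) forces U = True.
In (H OR NOT U) only H is left, so H = True.
In (NOT H OR NOT Q) only NOT Q is left, so Q = False.
In (NOT C OR NOT H) only NOT C is left, so C = False.
In (C OR NOT D) only NOT D is left, so D = False.
In (D OR S) only S is left, so S = True.
In (NOT P OR Q OR NOT U) only NOT P is left, so P = False.
In (C OR NOT E OR NOT H OR Q) only NOT E is left, so E = False.
In (NOT G OR P OR NOT S) only NOT G is left, so G = False.
Set A = False.
All clauses satisfied.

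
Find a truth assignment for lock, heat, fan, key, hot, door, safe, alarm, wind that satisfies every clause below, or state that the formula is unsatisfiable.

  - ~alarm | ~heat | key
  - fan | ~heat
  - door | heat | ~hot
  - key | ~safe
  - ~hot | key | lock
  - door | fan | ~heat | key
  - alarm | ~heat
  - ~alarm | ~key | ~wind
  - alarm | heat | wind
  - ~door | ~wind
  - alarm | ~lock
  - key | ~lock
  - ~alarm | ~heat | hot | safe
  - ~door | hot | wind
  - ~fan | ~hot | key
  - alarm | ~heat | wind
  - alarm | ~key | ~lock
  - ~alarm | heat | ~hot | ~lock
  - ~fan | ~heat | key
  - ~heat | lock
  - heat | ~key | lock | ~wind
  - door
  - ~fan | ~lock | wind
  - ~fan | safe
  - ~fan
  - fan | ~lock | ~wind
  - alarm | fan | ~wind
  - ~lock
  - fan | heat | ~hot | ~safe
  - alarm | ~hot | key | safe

lock = False, heat = False, fan = False, key = True, hot = True, door = True, safe = False, alarm = True, wind = False

Unit clause (door) forces door = True.
Unit clause (~fan) forces fan = False.
Unit clause (~lock) forces lock = False.
In (fan | ~heat) only ~heat is left, so heat = False.
In (~door | ~wind) only ~wind is left, so wind = False.
In (~door | hot | wind) only hot is left, so hot = True.
In (fan | heat | ~hot | ~safe) only ~safe is left, so safe = False.
In (~hot | key | lock) only key is left, so key = True.
In (alarm | heat | wind) only alarm is left, so alarm = True.
All clauses satisfied.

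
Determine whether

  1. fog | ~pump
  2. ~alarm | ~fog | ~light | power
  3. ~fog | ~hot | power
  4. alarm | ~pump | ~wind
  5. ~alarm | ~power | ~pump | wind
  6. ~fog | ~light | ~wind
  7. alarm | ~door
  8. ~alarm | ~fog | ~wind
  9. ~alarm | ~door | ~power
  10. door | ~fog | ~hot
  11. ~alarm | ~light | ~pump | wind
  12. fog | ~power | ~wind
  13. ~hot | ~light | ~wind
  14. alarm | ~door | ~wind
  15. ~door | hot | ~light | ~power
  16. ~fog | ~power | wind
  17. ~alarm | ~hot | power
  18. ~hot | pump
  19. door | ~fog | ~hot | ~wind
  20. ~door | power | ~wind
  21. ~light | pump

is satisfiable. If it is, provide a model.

alarm = False, hot = False, pump = False, fog = False, wind = False, light = False, power = True, door = False

Set alarm = False.
  then (alarm | ~door) forces door = False.
Try hot = True:
  (door | ~fog | ~hot) forces fog = False.
  (fog | ~pump) forces pump = False.
  clause (~hot | pump) is falsified — backtrack.
So hot = False.
Set pump = False.
  then (~light | pump) forces light = False.
Set fog = False.
Set wind = False.
Set power = True.
All clauses satisfied.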